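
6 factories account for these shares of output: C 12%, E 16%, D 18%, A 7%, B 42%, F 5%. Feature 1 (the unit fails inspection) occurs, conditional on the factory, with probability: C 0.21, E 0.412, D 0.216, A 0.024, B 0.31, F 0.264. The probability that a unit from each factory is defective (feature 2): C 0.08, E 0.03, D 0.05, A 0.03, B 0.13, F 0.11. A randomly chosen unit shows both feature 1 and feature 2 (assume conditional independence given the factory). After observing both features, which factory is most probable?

By Bayes' rule, posterior ∝ prior × likelihood:
  C: 0.12 × 0.21 × 0.08 = 0.002016
  E: 0.16 × 0.412 × 0.03 = 0.0019776
  D: 0.18 × 0.216 × 0.05 = 0.001944
  A: 0.07 × 0.024 × 0.03 = 0.0000504
  B: 0.42 × 0.31 × 0.13 = 0.016926
  F: 0.05 × 0.264 × 0.11 = 0.001452
Total = 0.024366.
Largest term belongs to B, so B is most probable.

B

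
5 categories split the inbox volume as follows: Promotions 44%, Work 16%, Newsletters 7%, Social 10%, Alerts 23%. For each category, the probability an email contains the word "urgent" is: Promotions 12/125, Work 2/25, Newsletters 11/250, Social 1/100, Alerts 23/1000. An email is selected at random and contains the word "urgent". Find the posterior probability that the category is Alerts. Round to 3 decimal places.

Compute prior × likelihood for every hypothesis:
  Promotions: 0.44 × 0.096 = 0.04224
  Work: 0.16 × 0.08 = 0.0128
  Newsletters: 0.07 × 0.044 = 0.00308
  Social: 0.1 × 0.01 = 0.001
  Alerts: 0.23 × 0.023 = 0.00529
Total = 0.06441.
P(Alerts | evidence) = 0.00529 / 0.06441 ≈ 0.082.

0.082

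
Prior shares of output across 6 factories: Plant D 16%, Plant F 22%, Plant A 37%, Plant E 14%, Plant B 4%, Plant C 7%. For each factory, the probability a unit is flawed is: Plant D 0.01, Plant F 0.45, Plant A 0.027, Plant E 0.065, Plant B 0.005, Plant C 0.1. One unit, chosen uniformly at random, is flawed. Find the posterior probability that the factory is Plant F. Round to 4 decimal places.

0.7802

Unnormalized posteriors (prior × likelihood):
  Plant D: 0.16 × 0.01 = 0.0016
  Plant F: 0.22 × 0.45 = 0.099
  Plant A: 0.37 × 0.027 = 0.00999
  Plant E: 0.14 × 0.065 = 0.0091
  Plant B: 0.04 × 0.005 = 0.0002
  Plant C: 0.07 × 0.1 = 0.007
Normalizing constant = 0.12689.
P(Plant F | evidence) = 0.099 / 0.12689 ≈ 0.7802.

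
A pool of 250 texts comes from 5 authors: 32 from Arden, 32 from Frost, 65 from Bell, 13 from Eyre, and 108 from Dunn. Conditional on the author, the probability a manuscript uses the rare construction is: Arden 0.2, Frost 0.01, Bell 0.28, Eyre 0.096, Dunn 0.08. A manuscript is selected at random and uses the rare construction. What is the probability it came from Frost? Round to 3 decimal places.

Prior × likelihood for each hypothesis:
  Arden: 0.128 × 0.2 = 0.0256
  Frost: 0.128 × 0.01 = 0.00128
  Bell: 0.26 × 0.28 = 0.0728
  Eyre: 0.052 × 0.096 = 0.004992
  Dunn: 0.432 × 0.08 = 0.03456
Normalizing constant = 0.139232.
P(Frost | evidence) = 0.00128 / 0.139232 ≈ 0.009.

0.009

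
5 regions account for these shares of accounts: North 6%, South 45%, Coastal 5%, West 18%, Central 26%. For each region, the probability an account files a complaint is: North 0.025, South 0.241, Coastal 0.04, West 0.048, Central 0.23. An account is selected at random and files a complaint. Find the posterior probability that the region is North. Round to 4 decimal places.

Compute prior × likelihood for every hypothesis:
  North: 0.06 × 0.025 = 0.0015
  South: 0.45 × 0.241 = 0.10845
  Coastal: 0.05 × 0.04 = 0.002
  West: 0.18 × 0.048 = 0.00864
  Central: 0.26 × 0.23 = 0.0598
Sum = 0.18039.
P(North | evidence) = 0.0015 / 0.18039 ≈ 0.0083.

0.0083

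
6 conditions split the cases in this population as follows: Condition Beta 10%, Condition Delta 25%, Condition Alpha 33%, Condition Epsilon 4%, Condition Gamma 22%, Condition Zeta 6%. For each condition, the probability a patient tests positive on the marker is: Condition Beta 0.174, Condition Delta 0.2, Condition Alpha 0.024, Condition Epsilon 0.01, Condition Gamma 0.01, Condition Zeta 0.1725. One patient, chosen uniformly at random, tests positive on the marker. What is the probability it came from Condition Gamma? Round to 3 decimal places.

0.025

Prior × likelihood for each hypothesis:
  Condition Beta: 0.1 × 0.174 = 0.0174
  Condition Delta: 0.25 × 0.2 = 0.05
  Condition Alpha: 0.33 × 0.024 = 0.00792
  Condition Epsilon: 0.04 × 0.01 = 0.0004
  Condition Gamma: 0.22 × 0.01 = 0.0022
  Condition Zeta: 0.06 × 0.1725 = 0.01035
Sum = 0.08827.
P(Condition Gamma | evidence) = 0.0022 / 0.08827 ≈ 0.025.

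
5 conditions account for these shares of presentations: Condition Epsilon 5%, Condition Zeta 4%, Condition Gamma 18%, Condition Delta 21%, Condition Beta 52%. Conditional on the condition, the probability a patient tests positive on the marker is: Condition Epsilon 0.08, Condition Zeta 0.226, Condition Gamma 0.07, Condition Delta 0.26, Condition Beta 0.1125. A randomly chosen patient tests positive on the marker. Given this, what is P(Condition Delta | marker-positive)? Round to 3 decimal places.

0.394

Prior × likelihood for each hypothesis:
  Condition Epsilon: 0.05 × 0.08 = 0.004
  Condition Zeta: 0.04 × 0.226 = 0.00904
  Condition Gamma: 0.18 × 0.07 = 0.0126
  Condition Delta: 0.21 × 0.26 = 0.0546
  Condition Beta: 0.52 × 0.1125 = 0.0585
Sum = 0.13874.
P(Condition Delta | evidence) = 0.0546 / 0.13874 ≈ 0.394.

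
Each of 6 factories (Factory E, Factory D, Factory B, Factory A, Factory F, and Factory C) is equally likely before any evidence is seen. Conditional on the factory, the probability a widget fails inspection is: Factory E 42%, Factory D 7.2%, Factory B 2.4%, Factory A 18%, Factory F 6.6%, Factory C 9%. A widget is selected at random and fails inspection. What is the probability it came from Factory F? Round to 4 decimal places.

Since the prior is uniform, the posterior is proportional to the likelihood:
  Factory E: 0.42
  Factory D: 0.072
  Factory B: 0.024
  Factory A: 0.18
  Factory F: 0.066
  Factory C: 0.09
Sum = 0.852.
P(Factory F | evidence) = 0.066 / 0.852 ≈ 0.0775.

0.0775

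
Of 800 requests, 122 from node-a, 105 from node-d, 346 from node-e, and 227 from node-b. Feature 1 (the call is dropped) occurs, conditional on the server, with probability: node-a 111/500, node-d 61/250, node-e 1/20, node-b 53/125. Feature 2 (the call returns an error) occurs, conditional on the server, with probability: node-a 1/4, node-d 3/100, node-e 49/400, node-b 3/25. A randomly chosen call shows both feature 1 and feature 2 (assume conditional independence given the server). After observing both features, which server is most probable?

By Bayes' rule, posterior ∝ prior × likelihood:
  node-a: 0.1525 × 0.222 × 0.25 = 0.00846375
  node-d: 0.13125 × 0.244 × 0.03 = 0.00096075
  node-e: 0.4325 × 0.05 × 0.1225 = 0.0026490625
  node-b: 0.28375 × 0.424 × 0.12 = 0.0144372
Total = 0.0265107625.
Largest term belongs to node-b, so node-b is most probable.

node-b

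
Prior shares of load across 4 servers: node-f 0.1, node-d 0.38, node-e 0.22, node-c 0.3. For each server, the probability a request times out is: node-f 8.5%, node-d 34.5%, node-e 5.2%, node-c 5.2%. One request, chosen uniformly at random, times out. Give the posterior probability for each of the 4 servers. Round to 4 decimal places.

node-f 0.0510, node-d 0.7867, node-e 0.0687, node-c 0.0936

Compute prior × likelihood for every hypothesis:
  node-f: 0.1 × 0.085 = 0.0085
  node-d: 0.38 × 0.345 = 0.1311
  node-e: 0.22 × 0.052 = 0.01144
  node-c: 0.3 × 0.052 = 0.0156
Sum = 0.16664.
P(node-f | timeout) = 0.0085/0.16664 ≈ 0.0510
P(node-d | timeout) = 0.1311/0.16664 ≈ 0.7867
P(node-e | timeout) = 0.01144/0.16664 ≈ 0.0687
P(node-c | timeout) = 0.0156/0.16664 ≈ 0.0936
(Check: 0.0510+0.7867+0.0687+0.0936 = 1.0000.)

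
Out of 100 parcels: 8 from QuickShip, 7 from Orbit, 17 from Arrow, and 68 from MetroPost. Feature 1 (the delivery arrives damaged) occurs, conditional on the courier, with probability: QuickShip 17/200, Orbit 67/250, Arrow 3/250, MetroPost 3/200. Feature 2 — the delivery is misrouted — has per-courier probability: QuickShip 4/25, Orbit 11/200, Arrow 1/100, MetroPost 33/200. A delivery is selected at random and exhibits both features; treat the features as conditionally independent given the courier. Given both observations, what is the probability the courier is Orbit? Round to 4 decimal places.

0.2699

By Bayes' rule, posterior ∝ prior × likelihood:
  QuickShip: 0.08 × 0.085 × 0.16 = 0.001088
  Orbit: 0.07 × 0.268 × 0.055 = 0.0010318
  Arrow: 0.17 × 0.012 × 0.01 = 0.0000204
  MetroPost: 0.68 × 0.015 × 0.165 = 0.001683
Sum = 0.0038232.
P(Orbit | evidence) = 0.0010318 / 0.0038232 ≈ 0.2699.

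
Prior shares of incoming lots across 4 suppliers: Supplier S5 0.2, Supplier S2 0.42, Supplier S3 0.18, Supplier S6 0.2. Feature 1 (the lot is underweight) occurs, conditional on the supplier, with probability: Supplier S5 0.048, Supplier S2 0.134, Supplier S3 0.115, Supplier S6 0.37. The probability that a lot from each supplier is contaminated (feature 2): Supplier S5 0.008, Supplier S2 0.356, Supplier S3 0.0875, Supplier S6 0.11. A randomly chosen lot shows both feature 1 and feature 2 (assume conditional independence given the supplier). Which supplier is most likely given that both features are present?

Unnormalized posteriors (prior × likelihood):
  Supplier S5: 0.2 × 0.048 × 0.008 = 0.0000768
  Supplier S2: 0.42 × 0.134 × 0.356 = 0.02003568
  Supplier S3: 0.18 × 0.115 × 0.0875 = 0.00181125
  Supplier S6: 0.2 × 0.37 × 0.11 = 0.00814
Normalizing constant = 0.03006373.
Largest term belongs to Supplier S2, so Supplier S2 is most probable.

Supplier S2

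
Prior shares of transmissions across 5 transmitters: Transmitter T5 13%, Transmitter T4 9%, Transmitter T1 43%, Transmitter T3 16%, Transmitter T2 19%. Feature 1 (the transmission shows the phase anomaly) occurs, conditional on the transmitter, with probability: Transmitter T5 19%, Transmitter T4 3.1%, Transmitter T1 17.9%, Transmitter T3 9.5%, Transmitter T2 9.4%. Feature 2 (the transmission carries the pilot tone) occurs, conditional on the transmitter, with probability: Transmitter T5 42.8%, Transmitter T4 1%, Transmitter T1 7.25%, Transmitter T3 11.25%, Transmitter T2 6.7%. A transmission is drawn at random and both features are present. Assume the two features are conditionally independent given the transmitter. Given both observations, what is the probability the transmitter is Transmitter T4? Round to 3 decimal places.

0.001

By Bayes' rule, posterior ∝ prior × likelihood:
  Transmitter T5: 0.13 × 0.19 × 0.428 = 0.0105716
  Transmitter T4: 0.09 × 0.031 × 0.01 = 0.0000279
  Transmitter T1: 0.43 × 0.179 × 0.0725 = 0.005580325
  Transmitter T3: 0.16 × 0.095 × 0.1125 = 0.00171
  Transmitter T2: 0.19 × 0.094 × 0.067 = 0.00119662
Normalizing constant = 0.019086445.
P(Transmitter T4 | evidence) = 0.0000279 / 0.019086445 ≈ 0.001.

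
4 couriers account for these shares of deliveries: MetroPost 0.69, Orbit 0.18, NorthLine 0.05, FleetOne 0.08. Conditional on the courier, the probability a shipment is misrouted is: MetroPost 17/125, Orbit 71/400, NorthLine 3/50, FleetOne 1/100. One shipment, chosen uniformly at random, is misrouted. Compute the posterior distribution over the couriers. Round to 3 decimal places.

Prior × likelihood for each hypothesis:
  MetroPost: 0.69 × 0.136 = 0.09384
  Orbit: 0.18 × 0.1775 = 0.03195
  NorthLine: 0.05 × 0.06 = 0.003
  FleetOne: 0.08 × 0.01 = 0.0008
Normalizing constant = 0.12959.
P(MetroPost | misrouted) = 0.09384/0.12959 ≈ 0.724
P(Orbit | misrouted) = 0.03195/0.12959 ≈ 0.247
P(NorthLine | misrouted) = 0.003/0.12959 ≈ 0.023
P(FleetOne | misrouted) = 0.0008/0.12959 ≈ 0.006
(Check: 0.724+0.247+0.023+0.006 = 1.000.)

MetroPost 0.724, Orbit 0.247, NorthLine 0.023, FleetOne 0.006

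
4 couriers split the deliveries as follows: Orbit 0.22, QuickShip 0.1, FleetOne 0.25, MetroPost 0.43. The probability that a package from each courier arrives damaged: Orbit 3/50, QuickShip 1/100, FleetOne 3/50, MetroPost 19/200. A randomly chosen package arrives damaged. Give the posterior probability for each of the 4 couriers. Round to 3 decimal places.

Prior × likelihood for each hypothesis:
  Orbit: 0.22 × 0.06 = 0.0132
  QuickShip: 0.1 × 0.01 = 0.001
  FleetOne: 0.25 × 0.06 = 0.015
  MetroPost: 0.43 × 0.095 = 0.04085
Normalizing constant = 0.07005.
P(Orbit | damaged) = 0.0132/0.07005 ≈ 0.188
P(QuickShip | damaged) = 0.001/0.07005 ≈ 0.014
P(FleetOne | damaged) = 0.015/0.07005 ≈ 0.214
P(MetroPost | damaged) = 0.04085/0.07005 ≈ 0.583

Orbit 0.188, QuickShip 0.014, FleetOne 0.214, MetroPost 0.583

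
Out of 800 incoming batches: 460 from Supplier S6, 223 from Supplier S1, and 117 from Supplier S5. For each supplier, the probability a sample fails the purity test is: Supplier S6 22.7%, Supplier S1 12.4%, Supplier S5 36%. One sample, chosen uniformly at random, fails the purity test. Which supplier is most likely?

By Bayes' rule, posterior ∝ prior × likelihood:
  Supplier S6: 0.575 × 0.227 = 0.130525
  Supplier S1: 0.27875 × 0.124 = 0.034565
  Supplier S5: 0.14625 × 0.36 = 0.05265
Sum = 0.21774.
Largest term belongs to Supplier S6, so Supplier S6 is most probable.

Supplier S6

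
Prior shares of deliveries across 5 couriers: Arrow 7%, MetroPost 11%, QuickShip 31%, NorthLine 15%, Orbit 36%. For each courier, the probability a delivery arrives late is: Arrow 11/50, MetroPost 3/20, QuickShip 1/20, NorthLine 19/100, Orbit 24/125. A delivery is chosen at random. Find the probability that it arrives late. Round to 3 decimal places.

By Bayes' rule, posterior ∝ prior × likelihood:
  Arrow: 0.07 × 0.22 = 0.0154
  MetroPost: 0.11 × 0.15 = 0.0165
  QuickShip: 0.31 × 0.05 = 0.0155
  NorthLine: 0.15 × 0.19 = 0.0285
  Orbit: 0.36 × 0.192 = 0.06912
P(late) = 0.0154 + 0.0165 + 0.0155 + 0.0285 + 0.06912 = 0.14502 → 0.145.

0.145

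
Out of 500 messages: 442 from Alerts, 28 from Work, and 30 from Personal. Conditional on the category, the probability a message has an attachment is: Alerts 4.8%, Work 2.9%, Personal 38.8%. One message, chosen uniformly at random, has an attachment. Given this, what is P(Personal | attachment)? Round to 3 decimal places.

0.346

By Bayes' rule, posterior ∝ prior × likelihood:
  Alerts: 0.884 × 0.048 = 0.042432
  Work: 0.056 × 0.029 = 0.001624
  Personal: 0.06 × 0.388 = 0.02328
Sum = 0.067336.
P(Personal | evidence) = 0.02328 / 0.067336 ≈ 0.346.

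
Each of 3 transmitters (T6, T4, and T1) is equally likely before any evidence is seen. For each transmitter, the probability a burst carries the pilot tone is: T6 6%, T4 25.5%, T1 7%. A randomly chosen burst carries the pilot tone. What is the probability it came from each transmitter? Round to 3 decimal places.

T6 0.156, T4 0.662, T1 0.182

Since the prior is uniform, the posterior is proportional to the likelihood:
  T6: 0.06
  T4: 0.255
  T1: 0.07
Sum = 0.385.
P(T6 | pilot) = 0.06/0.385 ≈ 0.156
P(T4 | pilot) = 0.255/0.385 ≈ 0.662
P(T1 | pilot) = 0.07/0.385 ≈ 0.182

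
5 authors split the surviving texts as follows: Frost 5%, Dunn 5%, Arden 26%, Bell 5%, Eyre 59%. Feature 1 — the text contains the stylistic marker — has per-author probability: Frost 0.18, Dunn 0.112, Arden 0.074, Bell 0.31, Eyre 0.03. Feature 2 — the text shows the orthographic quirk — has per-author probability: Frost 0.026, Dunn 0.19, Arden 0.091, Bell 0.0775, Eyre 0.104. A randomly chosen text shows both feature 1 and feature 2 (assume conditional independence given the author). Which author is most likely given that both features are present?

Eyre

By Bayes' rule, posterior ∝ prior × likelihood:
  Frost: 0.05 × 0.18 × 0.026 = 0.000234
  Dunn: 0.05 × 0.112 × 0.19 = 0.001064
  Arden: 0.26 × 0.074 × 0.091 = 0.00175084
  Bell: 0.05 × 0.31 × 0.0775 = 0.00120125
  Eyre: 0.59 × 0.03 × 0.104 = 0.0018408
Normalizing constant = 0.00609089.
Largest term belongs to Eyre, so Eyre is most probable.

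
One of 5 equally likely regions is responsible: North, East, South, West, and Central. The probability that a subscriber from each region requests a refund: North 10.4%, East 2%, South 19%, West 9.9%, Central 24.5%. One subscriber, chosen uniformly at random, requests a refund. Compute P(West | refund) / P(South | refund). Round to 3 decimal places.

Since the prior is uniform, the posterior is proportional to the likelihood:
  North: 0.104
  East: 0.02
  South: 0.19
  West: 0.099
  Central: 0.245
Total = 0.658.
The ratio is 0.099 / 0.19 (the normalizer cancels) = 0.521.

0.521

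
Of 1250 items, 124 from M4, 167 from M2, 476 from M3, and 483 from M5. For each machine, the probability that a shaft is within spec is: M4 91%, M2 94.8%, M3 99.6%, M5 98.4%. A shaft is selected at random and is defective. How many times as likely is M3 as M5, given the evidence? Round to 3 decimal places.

Taking complements, P(defective | each) = M4 0.09, M2 0.052, M3 0.004, M5 0.016.
Unnormalized posteriors (prior × likelihood):
  M4: 0.0992 × 0.09 = 0.008928
  M2: 0.1336 × 0.052 = 0.0069472
  M3: 0.3808 × 0.004 = 0.0015232
  M5: 0.3864 × 0.016 = 0.0061824
Normalizing constant = 0.0235808.
The ratio is 0.0015232 / 0.0061824 (the normalizer cancels) = 0.246.

0.246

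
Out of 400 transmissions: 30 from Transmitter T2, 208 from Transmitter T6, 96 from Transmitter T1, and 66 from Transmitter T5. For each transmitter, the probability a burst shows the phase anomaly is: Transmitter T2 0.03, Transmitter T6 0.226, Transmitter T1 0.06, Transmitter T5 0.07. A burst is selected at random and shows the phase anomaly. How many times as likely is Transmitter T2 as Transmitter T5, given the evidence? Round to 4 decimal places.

By Bayes' rule, posterior ∝ prior × likelihood:
  Transmitter T2: 0.075 × 0.03 = 0.00225
  Transmitter T6: 0.52 × 0.226 = 0.11752
  Transmitter T1: 0.24 × 0.06 = 0.0144
  Transmitter T5: 0.165 × 0.07 = 0.01155
Normalizing constant = 0.14572.
The ratio is 0.00225 / 0.01155 (the normalizer cancels) = 0.1948.

0.1948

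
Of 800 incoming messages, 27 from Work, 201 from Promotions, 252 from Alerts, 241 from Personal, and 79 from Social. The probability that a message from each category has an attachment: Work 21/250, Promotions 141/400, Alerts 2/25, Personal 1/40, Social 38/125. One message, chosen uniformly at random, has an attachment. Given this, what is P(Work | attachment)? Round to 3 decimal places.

0.018

By Bayes' rule, posterior ∝ prior × likelihood:
  Work: 0.03375 × 0.084 = 0.002835
  Promotions: 0.25125 × 0.3525 = 0.088565625
  Alerts: 0.315 × 0.08 = 0.0252
  Personal: 0.30125 × 0.025 = 0.00753125
  Social: 0.09875 × 0.304 = 0.03002
Sum = 0.154151875.
P(Work | evidence) = 0.002835 / 0.154151875 ≈ 0.018.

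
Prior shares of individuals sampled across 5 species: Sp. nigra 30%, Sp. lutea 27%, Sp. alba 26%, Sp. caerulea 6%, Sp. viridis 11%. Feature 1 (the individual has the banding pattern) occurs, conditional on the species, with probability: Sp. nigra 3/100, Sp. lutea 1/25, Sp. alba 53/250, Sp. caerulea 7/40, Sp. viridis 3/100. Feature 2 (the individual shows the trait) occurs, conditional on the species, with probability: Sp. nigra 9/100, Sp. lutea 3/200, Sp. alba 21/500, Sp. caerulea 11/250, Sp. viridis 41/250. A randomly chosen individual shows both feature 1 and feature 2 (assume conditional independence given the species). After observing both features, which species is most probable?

Sp. alba

By Bayes' rule, posterior ∝ prior × likelihood:
  Sp. nigra: 0.3 × 0.03 × 0.09 = 0.00081
  Sp. lutea: 0.27 × 0.04 × 0.015 = 0.000162
  Sp. alba: 0.26 × 0.212 × 0.042 = 0.00231504
  Sp. caerulea: 0.06 × 0.175 × 0.044 = 0.000462
  Sp. viridis: 0.11 × 0.03 × 0.164 = 0.0005412
Sum = 0.00429024.
Largest term belongs to Sp. alba, so Sp. alba is most probable.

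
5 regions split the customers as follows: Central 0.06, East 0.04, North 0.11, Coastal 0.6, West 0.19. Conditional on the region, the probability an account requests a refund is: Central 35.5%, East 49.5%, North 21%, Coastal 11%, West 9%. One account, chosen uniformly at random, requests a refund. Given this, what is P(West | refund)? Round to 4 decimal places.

0.1161

Compute prior × likelihood for every hypothesis:
  Central: 0.06 × 0.355 = 0.0213
  East: 0.04 × 0.495 = 0.0198
  North: 0.11 × 0.21 = 0.0231
  Coastal: 0.6 × 0.11 = 0.066
  West: 0.19 × 0.09 = 0.0171
Sum = 0.1473.
P(West | evidence) = 0.0171 / 0.1473 ≈ 0.1161.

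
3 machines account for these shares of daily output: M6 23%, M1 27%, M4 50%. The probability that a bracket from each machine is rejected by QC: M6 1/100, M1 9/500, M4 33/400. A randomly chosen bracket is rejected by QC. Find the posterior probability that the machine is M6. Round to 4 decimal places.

0.0475

By Bayes' rule, posterior ∝ prior × likelihood:
  M6: 0.23 × 0.01 = 0.0023
  M1: 0.27 × 0.018 = 0.00486
  M4: 0.5 × 0.0825 = 0.04125
Total = 0.04841.
P(M6 | evidence) = 0.0023 / 0.04841 ≈ 0.0475.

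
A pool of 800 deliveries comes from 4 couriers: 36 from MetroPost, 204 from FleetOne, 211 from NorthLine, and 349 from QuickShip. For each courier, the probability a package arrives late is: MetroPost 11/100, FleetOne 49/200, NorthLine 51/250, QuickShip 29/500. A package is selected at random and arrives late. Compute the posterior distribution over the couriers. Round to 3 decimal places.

MetroPost 0.034, FleetOne 0.426, NorthLine 0.367, QuickShip 0.173

Prior × likelihood for each hypothesis:
  MetroPost: 0.045 × 0.11 = 0.00495
  FleetOne: 0.255 × 0.245 = 0.062475
  NorthLine: 0.26375 × 0.204 = 0.053805
  QuickShip: 0.43625 × 0.058 = 0.0253025
Normalizing constant = 0.1465325.
P(MetroPost | late) = 0.00495/0.1465325 ≈ 0.034
P(FleetOne | late) = 0.062475/0.1465325 ≈ 0.426
P(NorthLine | late) = 0.053805/0.1465325 ≈ 0.367
P(QuickShip | late) = 0.0253025/0.1465325 ≈ 0.173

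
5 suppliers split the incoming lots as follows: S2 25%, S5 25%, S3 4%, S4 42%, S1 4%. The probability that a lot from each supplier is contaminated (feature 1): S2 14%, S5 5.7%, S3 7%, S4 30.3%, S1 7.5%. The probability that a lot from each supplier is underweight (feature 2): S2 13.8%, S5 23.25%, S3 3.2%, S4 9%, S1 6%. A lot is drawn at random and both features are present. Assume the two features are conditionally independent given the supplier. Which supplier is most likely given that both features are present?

Unnormalized posteriors (prior × likelihood):
  S2: 0.25 × 0.14 × 0.138 = 0.00483
  S5: 0.25 × 0.057 × 0.2325 = 0.003313125
  S3: 0.04 × 0.07 × 0.032 = 0.0000896
  S4: 0.42 × 0.303 × 0.09 = 0.0114534
  S1: 0.04 × 0.075 × 0.06 = 0.00018
Normalizing constant = 0.019866125.
Largest term belongs to S4, so S4 is most probable.

S4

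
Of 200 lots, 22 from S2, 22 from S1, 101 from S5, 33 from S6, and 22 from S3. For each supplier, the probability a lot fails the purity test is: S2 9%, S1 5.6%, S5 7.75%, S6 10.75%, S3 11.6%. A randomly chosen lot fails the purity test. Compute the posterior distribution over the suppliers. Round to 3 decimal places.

S2 0.116, S1 0.072, S5 0.457, S6 0.207, S3 0.149

Unnormalized posteriors (prior × likelihood):
  S2: 0.11 × 0.09 = 0.0099
  S1: 0.11 × 0.056 = 0.00616
  S5: 0.505 × 0.0775 = 0.0391375
  S6: 0.165 × 0.1075 = 0.0177375
  S3: 0.11 × 0.116 = 0.01276
Total = 0.085695.
P(S2 | off-spec) = 0.0099/0.085695 ≈ 0.116
P(S1 | off-spec) = 0.00616/0.085695 ≈ 0.072
P(S5 | off-spec) = 0.0391375/0.085695 ≈ 0.457
P(S6 | off-spec) = 0.0177375/0.085695 ≈ 0.207
P(S3 | off-spec) = 0.01276/0.085695 ≈ 0.149
(Check: 0.116+0.072+0.457+0.207+0.149 = 1.001.)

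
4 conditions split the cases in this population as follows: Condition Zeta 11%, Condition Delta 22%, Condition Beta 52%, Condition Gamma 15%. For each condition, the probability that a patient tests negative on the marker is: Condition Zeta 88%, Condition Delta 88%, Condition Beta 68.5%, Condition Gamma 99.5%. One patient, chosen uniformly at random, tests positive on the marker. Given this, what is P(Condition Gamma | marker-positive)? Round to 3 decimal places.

0.004

Taking complements, P(marker-positive | each) = Condition Zeta 0.12, Condition Delta 0.12, Condition Beta 0.315, Condition Gamma 0.005.
Compute prior × likelihood for every hypothesis:
  Condition Zeta: 0.11 × 0.12 = 0.0132
  Condition Delta: 0.22 × 0.12 = 0.0264
  Condition Beta: 0.52 × 0.315 = 0.1638
  Condition Gamma: 0.15 × 0.005 = 0.00075
Sum = 0.20415.
P(Condition Gamma | evidence) = 0.00075 / 0.20415 ≈ 0.004.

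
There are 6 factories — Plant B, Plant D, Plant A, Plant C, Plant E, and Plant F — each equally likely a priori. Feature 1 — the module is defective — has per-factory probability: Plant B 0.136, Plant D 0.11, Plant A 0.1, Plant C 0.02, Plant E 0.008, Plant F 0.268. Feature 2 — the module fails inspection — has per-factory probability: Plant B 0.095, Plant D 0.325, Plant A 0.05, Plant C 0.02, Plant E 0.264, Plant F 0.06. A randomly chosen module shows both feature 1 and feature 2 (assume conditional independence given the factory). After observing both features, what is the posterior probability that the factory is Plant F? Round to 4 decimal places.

With a uniform prior (1/6 each), posterior ∝ likelihood:
  Plant B: 0.136 × 0.095 = 0.01292
  Plant D: 0.11 × 0.325 = 0.03575
  Plant A: 0.1 × 0.05 = 0.005
  Plant C: 0.02 × 0.02 = 0.0004
  Plant E: 0.008 × 0.264 = 0.002112
  Plant F: 0.268 × 0.06 = 0.01608
Sum = 0.072262.
P(Plant F | evidence) = 0.01608 / 0.072262 ≈ 0.2225.

0.2225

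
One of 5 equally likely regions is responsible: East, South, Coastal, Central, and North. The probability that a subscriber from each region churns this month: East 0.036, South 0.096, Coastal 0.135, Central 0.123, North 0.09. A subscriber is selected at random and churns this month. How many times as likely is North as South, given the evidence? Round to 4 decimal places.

0.9375

With a uniform prior (1/5 each), posterior ∝ likelihood:
  East: 0.036
  South: 0.096
  Coastal: 0.135
  Central: 0.123
  North: 0.09
Total = 0.48.
The ratio is 0.09 / 0.096 (the normalizer cancels) = 0.9375.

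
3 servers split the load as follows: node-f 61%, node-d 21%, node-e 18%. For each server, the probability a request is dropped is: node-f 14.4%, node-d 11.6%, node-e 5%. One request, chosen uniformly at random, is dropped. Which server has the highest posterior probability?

Prior × likelihood for each hypothesis:
  node-f: 0.61 × 0.144 = 0.08784
  node-d: 0.21 × 0.116 = 0.02436
  node-e: 0.18 × 0.05 = 0.009
Total = 0.1212.
Largest term belongs to node-f, so node-f is most probable.

node-f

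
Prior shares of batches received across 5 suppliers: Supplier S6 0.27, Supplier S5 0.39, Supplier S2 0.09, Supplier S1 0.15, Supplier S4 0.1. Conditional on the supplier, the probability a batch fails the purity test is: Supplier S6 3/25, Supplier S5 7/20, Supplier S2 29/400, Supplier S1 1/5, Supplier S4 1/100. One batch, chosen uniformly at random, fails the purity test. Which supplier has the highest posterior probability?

Unnormalized posteriors (prior × likelihood):
  Supplier S6: 0.27 × 0.12 = 0.0324
  Supplier S5: 0.39 × 0.35 = 0.1365
  Supplier S2: 0.09 × 0.0725 = 0.006525
  Supplier S1: 0.15 × 0.2 = 0.03
  Supplier S4: 0.1 × 0.01 = 0.001
Sum = 0.206425.
Largest term belongs to Supplier S5, so Supplier S5 is most probable.

Supplier S5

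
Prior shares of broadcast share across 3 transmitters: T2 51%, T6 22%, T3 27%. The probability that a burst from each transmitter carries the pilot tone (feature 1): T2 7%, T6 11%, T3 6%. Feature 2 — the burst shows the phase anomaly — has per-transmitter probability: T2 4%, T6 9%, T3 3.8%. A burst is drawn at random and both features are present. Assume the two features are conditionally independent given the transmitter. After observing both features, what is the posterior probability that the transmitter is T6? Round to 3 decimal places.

Compute prior × likelihood for every hypothesis:
  T2: 0.51 × 0.07 × 0.04 = 0.001428
  T6: 0.22 × 0.11 × 0.09 = 0.002178
  T3: 0.27 × 0.06 × 0.038 = 0.0006156
Total = 0.0042216.
P(T6 | evidence) = 0.002178 / 0.0042216 ≈ 0.516.

0.516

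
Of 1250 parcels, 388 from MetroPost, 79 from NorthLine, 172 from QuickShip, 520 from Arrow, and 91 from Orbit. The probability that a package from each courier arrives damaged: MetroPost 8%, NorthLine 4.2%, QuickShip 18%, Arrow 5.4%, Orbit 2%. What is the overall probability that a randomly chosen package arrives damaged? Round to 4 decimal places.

0.0762

Prior × likelihood for each hypothesis:
  MetroPost: 0.3104 × 0.08 = 0.024832
  NorthLine: 0.0632 × 0.042 = 0.0026544
  QuickShip: 0.1376 × 0.18 = 0.024768
  Arrow: 0.416 × 0.054 = 0.022464
  Orbit: 0.0728 × 0.02 = 0.001456
P(damaged) = 0.024832 + 0.0026544 + 0.024768 + 0.022464 + 0.001456 = 0.0761744 → 0.0762.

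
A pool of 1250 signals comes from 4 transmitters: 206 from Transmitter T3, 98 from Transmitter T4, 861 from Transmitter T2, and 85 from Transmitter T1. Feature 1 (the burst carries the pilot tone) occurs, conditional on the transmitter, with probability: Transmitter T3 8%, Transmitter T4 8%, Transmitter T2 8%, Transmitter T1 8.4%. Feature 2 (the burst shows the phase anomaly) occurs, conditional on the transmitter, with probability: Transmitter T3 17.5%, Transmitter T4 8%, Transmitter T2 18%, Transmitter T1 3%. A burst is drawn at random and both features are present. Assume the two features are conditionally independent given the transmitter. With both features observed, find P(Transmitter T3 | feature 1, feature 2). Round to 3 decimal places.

0.179

Prior × likelihood for each hypothesis:
  Transmitter T3: 0.1648 × 0.08 × 0.175 = 0.0023072
  Transmitter T4: 0.0784 × 0.08 × 0.08 = 0.00050176
  Transmitter T2: 0.6888 × 0.08 × 0.18 = 0.00991872
  Transmitter T1: 0.068 × 0.084 × 0.03 = 0.00017136
Total = 0.01289904.
P(Transmitter T3 | evidence) = 0.0023072 / 0.01289904 ≈ 0.179.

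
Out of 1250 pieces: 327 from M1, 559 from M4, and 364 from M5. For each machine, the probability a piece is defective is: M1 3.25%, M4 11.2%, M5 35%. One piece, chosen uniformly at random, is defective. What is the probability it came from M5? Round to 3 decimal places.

Compute prior × likelihood for every hypothesis:
  M1: 0.2616 × 0.0325 = 0.008502
  M4: 0.4472 × 0.112 = 0.0500864
  M5: 0.2912 × 0.35 = 0.10192
Sum = 0.1605084.
P(M5 | evidence) = 0.10192 / 0.1605084 ≈ 0.635.

0.635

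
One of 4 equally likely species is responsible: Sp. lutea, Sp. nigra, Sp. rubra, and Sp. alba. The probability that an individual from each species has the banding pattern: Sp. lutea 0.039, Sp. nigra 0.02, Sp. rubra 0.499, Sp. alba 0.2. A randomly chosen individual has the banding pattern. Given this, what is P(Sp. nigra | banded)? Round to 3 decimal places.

0.026

With a uniform prior (1/4 each), posterior ∝ likelihood:
  Sp. lutea: 0.039
  Sp. nigra: 0.02
  Sp. rubra: 0.499
  Sp. alba: 0.2
Normalizing constant = 0.758.
P(Sp. nigra | evidence) = 0.02 / 0.758 ≈ 0.026.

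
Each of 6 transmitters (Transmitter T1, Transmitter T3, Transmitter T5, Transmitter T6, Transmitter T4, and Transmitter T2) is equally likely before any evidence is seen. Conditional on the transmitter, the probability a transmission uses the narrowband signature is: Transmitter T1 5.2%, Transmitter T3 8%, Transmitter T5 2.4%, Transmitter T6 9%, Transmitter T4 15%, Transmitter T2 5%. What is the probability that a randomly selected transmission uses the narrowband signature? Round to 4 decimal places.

0.0743

Since the prior is uniform, the posterior is proportional to the likelihood:
  Transmitter T1: 0.052
  Transmitter T3: 0.08
  Transmitter T5: 0.024
  Transmitter T6: 0.09
  Transmitter T4: 0.15
  Transmitter T2: 0.05
P(narrowband) = (1/6) × (0.052 + 0.08 + 0.024 + 0.09 + 0.15 + 0.05) = 0.446/6 ≈ 0.0743.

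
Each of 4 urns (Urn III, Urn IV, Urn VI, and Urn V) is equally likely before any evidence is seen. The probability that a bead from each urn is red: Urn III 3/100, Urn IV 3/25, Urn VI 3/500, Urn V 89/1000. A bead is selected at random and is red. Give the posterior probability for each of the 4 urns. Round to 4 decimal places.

Urn III 0.1224, Urn IV 0.4898, Urn VI 0.0245, Urn V 0.3633

With a uniform prior (1/4 each), posterior ∝ likelihood:
  Urn III: 0.03
  Urn IV: 0.12
  Urn VI: 0.006
  Urn V: 0.089
Normalizing constant = 0.245.
P(Urn III | red) = 0.03/0.245 ≈ 0.1224
P(Urn IV | red) = 0.12/0.245 ≈ 0.4898
P(Urn VI | red) = 0.006/0.245 ≈ 0.0245
P(Urn V | red) = 0.089/0.245 ≈ 0.3633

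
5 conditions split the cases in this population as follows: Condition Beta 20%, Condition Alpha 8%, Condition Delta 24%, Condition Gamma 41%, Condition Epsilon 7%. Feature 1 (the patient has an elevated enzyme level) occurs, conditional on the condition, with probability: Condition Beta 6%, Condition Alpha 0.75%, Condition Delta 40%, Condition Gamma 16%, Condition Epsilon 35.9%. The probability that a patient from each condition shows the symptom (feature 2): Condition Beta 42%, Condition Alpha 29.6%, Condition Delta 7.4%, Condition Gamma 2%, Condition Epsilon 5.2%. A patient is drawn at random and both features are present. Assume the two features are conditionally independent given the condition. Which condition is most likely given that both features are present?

Condition Delta

Prior × likelihood for each hypothesis:
  Condition Beta: 0.2 × 0.06 × 0.42 = 0.00504
  Condition Alpha: 0.08 × 0.0075 × 0.296 = 0.0001776
  Condition Delta: 0.24 × 0.4 × 0.074 = 0.007104
  Condition Gamma: 0.41 × 0.16 × 0.02 = 0.001312
  Condition Epsilon: 0.07 × 0.359 × 0.052 = 0.00130676
Sum = 0.01494036.
Largest term belongs to Condition Delta, so Condition Delta is most probable.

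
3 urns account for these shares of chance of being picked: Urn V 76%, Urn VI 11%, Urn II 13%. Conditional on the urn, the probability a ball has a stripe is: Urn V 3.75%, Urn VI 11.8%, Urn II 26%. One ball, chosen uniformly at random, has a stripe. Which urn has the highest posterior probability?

Urn II

Compute prior × likelihood for every hypothesis:
  Urn V: 0.76 × 0.0375 = 0.0285
  Urn VI: 0.11 × 0.118 = 0.01298
  Urn II: 0.13 × 0.26 = 0.0338
Sum = 0.07528.
Largest term belongs to Urn II, so Urn II is most probable.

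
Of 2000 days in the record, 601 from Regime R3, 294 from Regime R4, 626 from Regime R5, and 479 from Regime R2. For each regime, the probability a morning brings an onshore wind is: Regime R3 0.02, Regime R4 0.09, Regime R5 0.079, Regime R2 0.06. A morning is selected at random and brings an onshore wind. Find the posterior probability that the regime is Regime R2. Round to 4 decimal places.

Prior × likelihood for each hypothesis:
  Regime R3: 0.3005 × 0.02 = 0.00601
  Regime R4: 0.147 × 0.09 = 0.01323
  Regime R5: 0.313 × 0.079 = 0.024727
  Regime R2: 0.2395 × 0.06 = 0.01437
Total = 0.058337.
P(Regime R2 | evidence) = 0.01437 / 0.058337 ≈ 0.2463.

0.2463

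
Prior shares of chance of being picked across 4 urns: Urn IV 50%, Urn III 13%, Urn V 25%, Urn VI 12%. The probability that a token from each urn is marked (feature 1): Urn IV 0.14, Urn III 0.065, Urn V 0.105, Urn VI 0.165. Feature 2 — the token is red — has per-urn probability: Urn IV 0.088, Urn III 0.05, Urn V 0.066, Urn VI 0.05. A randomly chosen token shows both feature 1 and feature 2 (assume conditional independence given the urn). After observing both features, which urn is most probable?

Urn IV

Compute prior × likelihood for every hypothesis:
  Urn IV: 0.5 × 0.14 × 0.088 = 0.00616
  Urn III: 0.13 × 0.065 × 0.05 = 0.0004225
  Urn V: 0.25 × 0.105 × 0.066 = 0.0017325
  Urn VI: 0.12 × 0.165 × 0.05 = 0.00099
Sum = 0.009305.
Largest term belongs to Urn IV, so Urn IV is most probable.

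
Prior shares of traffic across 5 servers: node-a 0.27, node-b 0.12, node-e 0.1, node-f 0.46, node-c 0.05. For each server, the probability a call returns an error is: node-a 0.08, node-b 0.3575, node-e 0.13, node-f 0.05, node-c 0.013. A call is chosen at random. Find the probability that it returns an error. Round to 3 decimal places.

0.101

By Bayes' rule, posterior ∝ prior × likelihood:
  node-a: 0.27 × 0.08 = 0.0216
  node-b: 0.12 × 0.3575 = 0.0429
  node-e: 0.1 × 0.13 = 0.013
  node-f: 0.46 × 0.05 = 0.023
  node-c: 0.05 × 0.013 = 0.00065
P(error) = 0.0216 + 0.0429 + 0.013 + 0.023 + 0.00065 = 0.10115 → 0.101.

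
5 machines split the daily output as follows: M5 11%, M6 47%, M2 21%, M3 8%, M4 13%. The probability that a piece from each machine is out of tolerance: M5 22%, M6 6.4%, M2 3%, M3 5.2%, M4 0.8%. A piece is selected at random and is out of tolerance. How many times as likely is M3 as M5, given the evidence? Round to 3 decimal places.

By Bayes' rule, posterior ∝ prior × likelihood:
  M5: 0.11 × 0.22 = 0.0242
  M6: 0.47 × 0.064 = 0.03008
  M2: 0.21 × 0.03 = 0.0063
  M3: 0.08 × 0.052 = 0.00416
  M4: 0.13 × 0.008 = 0.00104
Sum = 0.06578.
The ratio is 0.00416 / 0.0242 (the normalizer cancels) = 0.172.

0.172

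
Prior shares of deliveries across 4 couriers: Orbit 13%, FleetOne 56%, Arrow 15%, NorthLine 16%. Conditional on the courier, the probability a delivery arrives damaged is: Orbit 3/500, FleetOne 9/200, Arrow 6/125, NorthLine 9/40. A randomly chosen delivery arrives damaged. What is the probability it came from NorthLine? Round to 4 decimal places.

By Bayes' rule, posterior ∝ prior × likelihood:
  Orbit: 0.13 × 0.006 = 0.00078
  FleetOne: 0.56 × 0.045 = 0.0252
  Arrow: 0.15 × 0.048 = 0.0072
  NorthLine: 0.16 × 0.225 = 0.036
Sum = 0.06918.
P(NorthLine | evidence) = 0.036 / 0.06918 ≈ 0.5204.

0.5204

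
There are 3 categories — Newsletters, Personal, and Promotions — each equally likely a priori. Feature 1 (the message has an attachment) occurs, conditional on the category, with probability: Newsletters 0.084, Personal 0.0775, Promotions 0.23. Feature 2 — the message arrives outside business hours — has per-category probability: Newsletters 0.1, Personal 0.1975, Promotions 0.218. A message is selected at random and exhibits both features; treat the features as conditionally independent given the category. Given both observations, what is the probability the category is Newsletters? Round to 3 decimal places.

With a uniform prior (1/3 each), posterior ∝ likelihood:
  Newsletters: 0.084 × 0.1 = 0.0084
  Personal: 0.0775 × 0.1975 = 0.01530625
  Promotions: 0.23 × 0.218 = 0.05014
Sum = 0.07384625.
P(Newsletters | evidence) = 0.0084 / 0.07384625 ≈ 0.114.

0.114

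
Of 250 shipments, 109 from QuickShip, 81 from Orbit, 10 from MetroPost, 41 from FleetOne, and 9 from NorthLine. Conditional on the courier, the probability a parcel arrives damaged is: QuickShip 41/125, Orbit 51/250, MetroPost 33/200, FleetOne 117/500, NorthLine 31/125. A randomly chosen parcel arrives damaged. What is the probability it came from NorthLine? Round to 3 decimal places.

0.034

Unnormalized posteriors (prior × likelihood):
  QuickShip: 0.436 × 0.328 = 0.143008
  Orbit: 0.324 × 0.204 = 0.066096
  MetroPost: 0.04 × 0.165 = 0.0066
  FleetOne: 0.164 × 0.234 = 0.038376
  NorthLine: 0.036 × 0.248 = 0.008928
Normalizing constant = 0.263008.
P(NorthLine | evidence) = 0.008928 / 0.263008 ≈ 0.034.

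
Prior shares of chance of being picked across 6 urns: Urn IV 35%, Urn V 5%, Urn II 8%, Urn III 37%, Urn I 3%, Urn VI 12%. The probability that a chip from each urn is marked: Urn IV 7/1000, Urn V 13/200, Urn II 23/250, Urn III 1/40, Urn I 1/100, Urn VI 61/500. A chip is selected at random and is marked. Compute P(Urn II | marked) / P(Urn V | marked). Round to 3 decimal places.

Unnormalized posteriors (prior × likelihood):
  Urn IV: 0.35 × 0.007 = 0.00245
  Urn V: 0.05 × 0.065 = 0.00325
  Urn II: 0.08 × 0.092 = 0.00736
  Urn III: 0.37 × 0.025 = 0.00925
  Urn I: 0.03 × 0.01 = 0.0003
  Urn VI: 0.12 × 0.122 = 0.01464
Normalizing constant = 0.03725.
The ratio is 0.00736 / 0.00325 (the normalizer cancels) = 2.265.

2.265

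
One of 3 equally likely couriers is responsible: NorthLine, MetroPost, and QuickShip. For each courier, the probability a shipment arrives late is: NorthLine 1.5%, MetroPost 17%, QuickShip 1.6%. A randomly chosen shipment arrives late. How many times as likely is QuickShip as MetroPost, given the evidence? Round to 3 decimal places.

0.094

Since the prior is uniform, the posterior is proportional to the likelihood:
  NorthLine: 0.015
  MetroPost: 0.17
  QuickShip: 0.016
Sum = 0.201.
The ratio is 0.016 / 0.17 (the normalizer cancels) = 0.094.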